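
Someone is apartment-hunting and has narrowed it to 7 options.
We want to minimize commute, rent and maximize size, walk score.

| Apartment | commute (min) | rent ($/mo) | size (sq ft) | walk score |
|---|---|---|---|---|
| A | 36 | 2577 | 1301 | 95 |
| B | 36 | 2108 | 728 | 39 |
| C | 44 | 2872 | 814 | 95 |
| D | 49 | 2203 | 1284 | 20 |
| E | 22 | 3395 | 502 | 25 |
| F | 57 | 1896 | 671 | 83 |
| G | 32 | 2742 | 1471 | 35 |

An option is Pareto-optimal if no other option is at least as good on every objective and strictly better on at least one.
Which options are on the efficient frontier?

A, B, D, E, F, G

A: not dominated.
B: not dominated.
C: dominated by A (commute 36≤44, rent 2577≤2872, size 1301≥814, walk score 95≥95).
D: not dominated.
E: not dominated (best commute).
F: not dominated (best rent).
G: not dominated (best size).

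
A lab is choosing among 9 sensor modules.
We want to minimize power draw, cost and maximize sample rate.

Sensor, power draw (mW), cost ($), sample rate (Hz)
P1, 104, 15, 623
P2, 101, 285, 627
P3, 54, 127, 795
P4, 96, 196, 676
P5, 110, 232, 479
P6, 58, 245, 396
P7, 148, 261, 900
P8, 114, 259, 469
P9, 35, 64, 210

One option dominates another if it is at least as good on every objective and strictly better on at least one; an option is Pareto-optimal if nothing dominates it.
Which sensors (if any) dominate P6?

P3

P3: power draw 54≤58, cost 127≤245, sample rate 795≥396 — dominates P6.
Others (P1, P2, P4, P5, P7, P8, P9) are each worse than P6 on at least one objective.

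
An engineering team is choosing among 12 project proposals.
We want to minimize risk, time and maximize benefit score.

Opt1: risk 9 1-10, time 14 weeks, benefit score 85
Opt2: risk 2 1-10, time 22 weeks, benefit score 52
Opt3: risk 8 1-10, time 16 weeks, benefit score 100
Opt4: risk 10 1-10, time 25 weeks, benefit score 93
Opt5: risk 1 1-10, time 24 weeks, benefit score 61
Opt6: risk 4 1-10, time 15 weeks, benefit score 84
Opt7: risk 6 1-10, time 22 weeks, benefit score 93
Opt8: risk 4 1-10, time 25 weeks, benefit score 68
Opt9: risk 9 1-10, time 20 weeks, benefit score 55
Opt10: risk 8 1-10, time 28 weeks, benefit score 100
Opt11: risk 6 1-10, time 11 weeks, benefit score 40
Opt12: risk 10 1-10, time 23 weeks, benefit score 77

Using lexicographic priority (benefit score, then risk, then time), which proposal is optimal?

First maximize benefit score: best is 100, kept {Opt3, Opt10}.
Then minimize risk: best is 8, kept {Opt3, Opt10}.
Then minimize time: best is 16, kept {Opt3}.

Opt3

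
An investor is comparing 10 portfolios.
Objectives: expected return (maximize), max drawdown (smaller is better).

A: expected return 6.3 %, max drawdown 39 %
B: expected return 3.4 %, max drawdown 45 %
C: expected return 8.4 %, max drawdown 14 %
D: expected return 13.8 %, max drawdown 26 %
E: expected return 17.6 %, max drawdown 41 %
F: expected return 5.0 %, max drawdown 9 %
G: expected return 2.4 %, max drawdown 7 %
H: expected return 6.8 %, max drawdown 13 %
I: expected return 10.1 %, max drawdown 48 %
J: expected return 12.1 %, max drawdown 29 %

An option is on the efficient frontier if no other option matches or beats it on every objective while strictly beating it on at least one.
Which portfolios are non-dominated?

C, D, E, F, G, H

A: dominated by C (expected return 8.4≥6.3, max drawdown 14≤39).
B: dominated by A (expected return 6.3≥3.4, max drawdown 39≤45).
C: not dominated.
D: not dominated.
E: not dominated (best expected return).
F: not dominated.
G: not dominated (best max drawdown).
H: not dominated.
I: dominated by D (expected return 13.8≥10.1, max drawdown 26≤48).
J: dominated by D (expected return 13.8≥12.1, max drawdown 26≤29).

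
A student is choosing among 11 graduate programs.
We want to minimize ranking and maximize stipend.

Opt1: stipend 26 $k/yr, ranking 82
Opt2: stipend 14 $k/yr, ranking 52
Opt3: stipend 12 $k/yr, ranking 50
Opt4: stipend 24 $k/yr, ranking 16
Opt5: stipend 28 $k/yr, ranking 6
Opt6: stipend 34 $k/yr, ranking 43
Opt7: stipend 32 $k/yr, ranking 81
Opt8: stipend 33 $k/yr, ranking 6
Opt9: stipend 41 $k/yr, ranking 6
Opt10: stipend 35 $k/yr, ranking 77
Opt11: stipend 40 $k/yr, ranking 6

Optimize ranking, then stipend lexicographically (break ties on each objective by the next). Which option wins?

First minimize ranking: best is 6, kept {Opt5, Opt8, Opt9, Opt11}.
Then maximize stipend: best is 41, kept {Opt9}.

Opt9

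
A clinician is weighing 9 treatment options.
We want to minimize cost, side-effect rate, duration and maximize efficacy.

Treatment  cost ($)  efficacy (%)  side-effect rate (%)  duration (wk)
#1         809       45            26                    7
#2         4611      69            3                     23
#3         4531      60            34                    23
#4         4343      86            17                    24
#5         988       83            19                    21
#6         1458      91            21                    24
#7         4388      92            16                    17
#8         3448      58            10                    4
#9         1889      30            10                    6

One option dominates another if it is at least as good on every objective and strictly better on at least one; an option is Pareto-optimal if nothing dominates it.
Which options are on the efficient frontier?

#1, #2, #4, #5, #6, #7, #8, #9

#1: not dominated (best cost).
#2: not dominated (best side-effect rate).
#3: dominated by #5 (cost 988≤4531, efficacy 83≥60, side-effect rate 19≤34, duration 21≤23).
#4: not dominated.
#5: not dominated.
#6: not dominated.
#7: not dominated (best efficacy).
#8: not dominated (best duration).
#9: not dominated.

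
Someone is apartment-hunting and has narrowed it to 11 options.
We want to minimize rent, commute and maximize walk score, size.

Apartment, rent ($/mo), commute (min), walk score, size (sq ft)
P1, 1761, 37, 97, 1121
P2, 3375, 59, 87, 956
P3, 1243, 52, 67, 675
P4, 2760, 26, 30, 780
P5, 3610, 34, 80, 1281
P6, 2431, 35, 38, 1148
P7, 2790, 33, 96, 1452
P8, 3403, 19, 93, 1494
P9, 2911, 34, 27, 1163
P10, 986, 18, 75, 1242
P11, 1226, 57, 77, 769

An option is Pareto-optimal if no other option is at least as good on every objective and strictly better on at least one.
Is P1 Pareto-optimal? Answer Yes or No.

Yes

P2: worse on rent (3375 vs 1761).
P3: worse on commute (52 vs 37).
P4: worse on rent (2760 vs 1761).
P5: worse on rent (3610 vs 1761).
P6: worse on rent (2431 vs 1761).
P7: worse on rent (2790 vs 1761).
P8: worse on rent (3403 vs 1761).
P9: worse on rent (2911 vs 1761).
P10: worse on walk score (75 vs 97).
P11: worse on commute (57 vs 37).
No option is at least as good as P1 on every objective and strictly better on one.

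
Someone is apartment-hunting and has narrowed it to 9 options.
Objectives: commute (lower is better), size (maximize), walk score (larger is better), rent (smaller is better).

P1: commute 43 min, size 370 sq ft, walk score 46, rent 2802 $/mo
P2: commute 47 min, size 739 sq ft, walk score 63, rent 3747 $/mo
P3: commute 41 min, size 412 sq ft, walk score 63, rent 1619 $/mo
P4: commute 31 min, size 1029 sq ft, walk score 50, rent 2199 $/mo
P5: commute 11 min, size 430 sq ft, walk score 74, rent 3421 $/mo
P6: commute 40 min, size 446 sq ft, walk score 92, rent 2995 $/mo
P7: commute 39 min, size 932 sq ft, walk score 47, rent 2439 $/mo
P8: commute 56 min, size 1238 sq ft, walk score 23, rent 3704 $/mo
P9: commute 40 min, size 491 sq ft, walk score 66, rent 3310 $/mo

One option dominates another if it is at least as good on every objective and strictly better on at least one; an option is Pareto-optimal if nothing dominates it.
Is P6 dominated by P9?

No

P9 vs P6: P9 is worse on walk score (66 vs 92), so it does not dominate P6.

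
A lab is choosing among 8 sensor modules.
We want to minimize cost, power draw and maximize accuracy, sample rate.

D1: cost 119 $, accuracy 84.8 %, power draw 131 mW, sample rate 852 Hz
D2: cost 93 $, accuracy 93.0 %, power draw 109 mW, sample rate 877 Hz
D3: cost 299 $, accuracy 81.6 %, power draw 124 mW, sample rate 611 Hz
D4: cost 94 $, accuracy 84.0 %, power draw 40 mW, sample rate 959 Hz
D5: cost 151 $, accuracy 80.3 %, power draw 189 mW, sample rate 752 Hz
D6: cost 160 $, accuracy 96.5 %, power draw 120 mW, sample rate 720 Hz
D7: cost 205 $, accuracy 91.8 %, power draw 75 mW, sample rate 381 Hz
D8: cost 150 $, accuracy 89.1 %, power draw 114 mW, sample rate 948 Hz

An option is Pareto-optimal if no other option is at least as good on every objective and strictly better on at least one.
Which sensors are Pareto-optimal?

D2, D4, D6, D7, D8

D1: dominated by D2 (cost 93≤119, accuracy 93.0≥84.8, power draw 109≤131, sample rate 877≥852).
D2: not dominated (best cost).
D3: dominated by D2 (cost 93≤299, accuracy 93.0≥81.6, power draw 109≤124, sample rate 877≥611).
D4: not dominated (best power draw).
D5: dominated by D1 (cost 119≤151, accuracy 84.8≥80.3, power draw 131≤189, sample rate 852≥752).
D6: not dominated (best accuracy).
D7: not dominated.
D8: not dominated.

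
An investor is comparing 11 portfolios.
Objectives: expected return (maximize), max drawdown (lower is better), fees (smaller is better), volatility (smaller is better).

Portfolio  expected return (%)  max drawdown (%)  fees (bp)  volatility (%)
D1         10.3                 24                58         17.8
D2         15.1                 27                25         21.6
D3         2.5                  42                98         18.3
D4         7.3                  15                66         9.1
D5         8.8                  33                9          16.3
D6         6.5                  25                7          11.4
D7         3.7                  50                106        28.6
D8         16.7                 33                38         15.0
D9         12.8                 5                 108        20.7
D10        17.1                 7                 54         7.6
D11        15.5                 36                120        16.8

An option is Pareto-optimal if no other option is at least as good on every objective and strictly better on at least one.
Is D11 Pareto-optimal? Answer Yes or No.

D8 vs D11: expected return 16.7≥15.5, max drawdown 33≤36, fees 38≤120, volatility 15.0≤16.8 — D8 is at least as good on every objective and strictly better on at least one, so D8 dominates D11.

No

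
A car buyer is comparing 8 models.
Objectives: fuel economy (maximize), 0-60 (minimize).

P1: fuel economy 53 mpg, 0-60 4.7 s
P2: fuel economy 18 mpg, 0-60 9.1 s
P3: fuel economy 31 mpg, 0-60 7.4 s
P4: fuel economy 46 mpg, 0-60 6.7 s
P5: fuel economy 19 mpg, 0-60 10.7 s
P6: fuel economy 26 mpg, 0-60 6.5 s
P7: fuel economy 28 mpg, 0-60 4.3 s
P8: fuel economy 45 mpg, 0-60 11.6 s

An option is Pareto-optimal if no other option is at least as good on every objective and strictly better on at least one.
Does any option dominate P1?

No

P2: worse on fuel economy (18 vs 53).
P3: worse on fuel economy (31 vs 53).
P4: worse on fuel economy (46 vs 53).
P5: worse on fuel economy (19 vs 53).
P6: worse on fuel economy (26 vs 53).
P7: worse on fuel economy (28 vs 53).
P8: worse on fuel economy (45 vs 53).
No option is at least as good as P1 on every objective and strictly better on one.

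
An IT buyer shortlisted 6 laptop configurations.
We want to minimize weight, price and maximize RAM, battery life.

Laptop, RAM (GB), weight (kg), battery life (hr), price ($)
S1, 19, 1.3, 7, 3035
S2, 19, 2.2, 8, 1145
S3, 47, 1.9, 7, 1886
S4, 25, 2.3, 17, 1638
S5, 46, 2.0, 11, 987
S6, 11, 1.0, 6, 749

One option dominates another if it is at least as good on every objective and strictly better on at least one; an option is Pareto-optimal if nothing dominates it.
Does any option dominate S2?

Yes

S5 vs S2: RAM 46≥19, weight 2.0≤2.2, battery life 11≥8, price 987≤1145 — S5 is at least as good on every objective and strictly better on at least one, so S5 dominates S2.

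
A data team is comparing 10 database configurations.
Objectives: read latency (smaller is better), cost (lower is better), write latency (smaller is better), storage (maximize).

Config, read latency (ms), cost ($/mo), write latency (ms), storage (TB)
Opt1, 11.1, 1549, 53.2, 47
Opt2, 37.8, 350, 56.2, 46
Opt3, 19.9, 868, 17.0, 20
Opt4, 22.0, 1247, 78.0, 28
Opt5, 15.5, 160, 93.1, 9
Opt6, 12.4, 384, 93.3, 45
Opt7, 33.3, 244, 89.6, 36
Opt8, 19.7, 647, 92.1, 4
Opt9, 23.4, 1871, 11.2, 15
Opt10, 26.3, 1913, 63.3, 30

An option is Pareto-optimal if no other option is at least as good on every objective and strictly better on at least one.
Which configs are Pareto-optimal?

Opt1: not dominated (best read latency).
Opt2: not dominated.
Opt3: not dominated.
Opt4: not dominated.
Opt5: not dominated (best cost).
Opt6: not dominated.
Opt7: not dominated.
Opt8: not dominated.
Opt9: not dominated (best write latency).
Opt10: dominated by Opt1 (read latency 11.1≤26.3, cost 1549≤1913, write latency 53.2≤63.3, storage 47≥30).

Opt1, Opt2, Opt3, Opt4, Opt5, Opt6, Opt7, Opt8, Opt9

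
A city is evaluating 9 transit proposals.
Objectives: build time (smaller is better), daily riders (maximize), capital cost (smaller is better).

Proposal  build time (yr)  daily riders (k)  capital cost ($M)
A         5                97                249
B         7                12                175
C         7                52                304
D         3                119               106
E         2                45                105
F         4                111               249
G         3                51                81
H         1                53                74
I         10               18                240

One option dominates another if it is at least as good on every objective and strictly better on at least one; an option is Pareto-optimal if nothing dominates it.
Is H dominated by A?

No

A vs H: A is worse on build time (5 vs 1), so it does not dominate H.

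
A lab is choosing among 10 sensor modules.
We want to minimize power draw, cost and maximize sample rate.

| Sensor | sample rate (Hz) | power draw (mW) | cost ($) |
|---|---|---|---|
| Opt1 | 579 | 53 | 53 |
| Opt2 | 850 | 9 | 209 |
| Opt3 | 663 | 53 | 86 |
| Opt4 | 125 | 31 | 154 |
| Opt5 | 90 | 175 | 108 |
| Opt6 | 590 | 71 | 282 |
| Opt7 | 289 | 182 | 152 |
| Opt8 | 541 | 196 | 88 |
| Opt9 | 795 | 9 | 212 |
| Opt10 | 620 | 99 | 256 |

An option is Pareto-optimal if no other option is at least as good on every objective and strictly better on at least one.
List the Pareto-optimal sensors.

Opt1: not dominated (best cost).
Opt2: not dominated (best sample rate).
Opt3: not dominated.
Opt4: not dominated.
Opt5: dominated by Opt1 (sample rate 579≥90, power draw 53≤175, cost 53≤108).
Opt6: dominated by Opt2 (sample rate 850≥590, power draw 9≤71, cost 209≤282).
Opt7: dominated by Opt1 (sample rate 579≥289, power draw 53≤182, cost 53≤152).
Opt8: dominated by Opt1 (sample rate 579≥541, power draw 53≤196, cost 53≤88).
Opt9: dominated by Opt2 (sample rate 850≥795, power draw 9≤9, cost 209≤212).
Opt10: dominated by Opt2 (sample rate 850≥620, power draw 9≤99, cost 209≤256).

Opt1, Opt2, Opt3, Opt4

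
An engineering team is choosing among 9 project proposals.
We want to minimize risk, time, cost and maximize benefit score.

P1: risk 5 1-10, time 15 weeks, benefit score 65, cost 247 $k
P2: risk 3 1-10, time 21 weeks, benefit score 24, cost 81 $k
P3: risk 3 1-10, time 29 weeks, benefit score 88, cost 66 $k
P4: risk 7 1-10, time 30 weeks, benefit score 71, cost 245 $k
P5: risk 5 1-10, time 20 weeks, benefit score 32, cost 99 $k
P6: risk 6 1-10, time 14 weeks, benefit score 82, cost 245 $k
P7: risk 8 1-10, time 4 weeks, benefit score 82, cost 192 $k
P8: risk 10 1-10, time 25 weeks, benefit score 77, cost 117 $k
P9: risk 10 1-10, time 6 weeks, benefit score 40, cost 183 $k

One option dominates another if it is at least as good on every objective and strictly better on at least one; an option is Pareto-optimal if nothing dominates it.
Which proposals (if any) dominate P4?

P3, P6

P3: risk 3≤7, time 29≤30, benefit score 88≥71, cost 66≤245 — dominates P4.
P6: risk 6≤7, time 14≤30, benefit score 82≥71, cost 245≤245 — dominates P4.
Others (P1, P2, P5, P7, P8, P9) are each worse than P4 on at least one objective.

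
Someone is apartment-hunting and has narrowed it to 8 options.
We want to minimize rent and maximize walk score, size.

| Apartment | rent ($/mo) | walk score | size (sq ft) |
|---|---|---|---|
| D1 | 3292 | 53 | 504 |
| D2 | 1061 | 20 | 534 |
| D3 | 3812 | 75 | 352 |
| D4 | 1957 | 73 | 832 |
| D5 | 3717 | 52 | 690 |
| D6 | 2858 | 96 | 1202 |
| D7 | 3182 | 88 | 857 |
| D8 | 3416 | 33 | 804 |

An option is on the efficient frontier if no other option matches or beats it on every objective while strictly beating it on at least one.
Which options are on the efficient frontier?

D2, D4, D6

D1: dominated by D4 (rent 1957≤3292, walk score 73≥53, size 832≥504).
D2: not dominated (best rent).
D3: dominated by D6 (rent 2858≤3812, walk score 96≥75, size 1202≥352).
D4: not dominated.
D5: dominated by D4 (rent 1957≤3717, walk score 73≥52, size 832≥690).
D6: not dominated (best walk score).
D7: dominated by D6 (rent 2858≤3182, walk score 96≥88, size 1202≥857).
D8: dominated by D4 (rent 1957≤3416, walk score 73≥33, size 832≥804).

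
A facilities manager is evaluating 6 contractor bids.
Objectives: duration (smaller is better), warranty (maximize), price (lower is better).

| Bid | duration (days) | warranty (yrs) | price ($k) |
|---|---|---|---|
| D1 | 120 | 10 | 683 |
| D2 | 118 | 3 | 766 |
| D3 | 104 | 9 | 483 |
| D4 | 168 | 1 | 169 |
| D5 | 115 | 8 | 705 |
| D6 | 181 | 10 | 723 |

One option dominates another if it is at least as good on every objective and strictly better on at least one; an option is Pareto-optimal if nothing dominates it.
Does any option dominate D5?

D3 vs D5: duration 104≤115, warranty 9≥8, price 483≤705 — D3 is at least as good on every objective and strictly better on at least one, so D3 dominates D5.

Yes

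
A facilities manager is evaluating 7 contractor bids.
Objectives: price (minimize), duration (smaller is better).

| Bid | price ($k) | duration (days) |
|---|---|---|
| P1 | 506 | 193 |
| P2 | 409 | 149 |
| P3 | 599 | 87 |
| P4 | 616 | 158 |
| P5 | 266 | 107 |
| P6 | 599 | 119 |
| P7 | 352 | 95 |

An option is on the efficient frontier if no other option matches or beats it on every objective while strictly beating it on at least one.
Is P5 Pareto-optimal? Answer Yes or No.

Yes

P1: worse on price (506 vs 266).
P2: worse on price (409 vs 266).
P3: worse on price (599 vs 266).
P4: worse on price (616 vs 266).
P6: worse on price (599 vs 266).
P7: worse on price (352 vs 266).
No option is at least as good as P5 on every objective and strictly better on one.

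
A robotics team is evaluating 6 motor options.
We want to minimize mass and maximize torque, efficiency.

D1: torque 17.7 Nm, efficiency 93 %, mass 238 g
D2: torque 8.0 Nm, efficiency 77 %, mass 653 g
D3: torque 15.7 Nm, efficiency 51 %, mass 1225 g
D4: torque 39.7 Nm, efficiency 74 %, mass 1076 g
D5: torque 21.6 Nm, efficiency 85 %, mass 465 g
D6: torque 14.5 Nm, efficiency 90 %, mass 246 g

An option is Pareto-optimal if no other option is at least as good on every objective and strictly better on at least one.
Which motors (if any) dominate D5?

none

D1: worse on torque (17.7 vs 21.6).
D2: worse on torque (8.0 vs 21.6).
D3: worse on torque (15.7 vs 21.6).
D4: worse on efficiency (74 vs 85).
D6: worse on torque (14.5 vs 21.6).
No option dominates D5.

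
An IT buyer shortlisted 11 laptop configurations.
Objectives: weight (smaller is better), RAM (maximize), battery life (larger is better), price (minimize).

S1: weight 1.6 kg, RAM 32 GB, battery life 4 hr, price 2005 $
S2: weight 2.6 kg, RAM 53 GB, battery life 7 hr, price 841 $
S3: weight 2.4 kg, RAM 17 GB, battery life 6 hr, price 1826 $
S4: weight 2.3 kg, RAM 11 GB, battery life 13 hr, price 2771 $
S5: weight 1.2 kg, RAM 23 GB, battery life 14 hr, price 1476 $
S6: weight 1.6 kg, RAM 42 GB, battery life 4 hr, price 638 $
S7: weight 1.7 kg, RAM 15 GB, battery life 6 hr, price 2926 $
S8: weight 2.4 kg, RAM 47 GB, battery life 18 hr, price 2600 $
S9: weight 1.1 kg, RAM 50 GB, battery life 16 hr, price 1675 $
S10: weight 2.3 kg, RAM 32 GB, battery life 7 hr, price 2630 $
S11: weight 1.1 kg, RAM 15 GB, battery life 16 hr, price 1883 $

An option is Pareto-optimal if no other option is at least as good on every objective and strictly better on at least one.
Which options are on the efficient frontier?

S1: dominated by S6 (weight 1.6≤1.6, RAM 42≥32, battery life 4≥4, price 638≤2005).
S2: not dominated (best RAM).
S3: dominated by S5 (weight 1.2≤2.4, RAM 23≥17, battery life 14≥6, price 1476≤1826).
S4: dominated by S5 (weight 1.2≤2.3, RAM 23≥11, battery life 14≥13, price 1476≤2771).
S5: not dominated.
S6: not dominated (best price).
S7: dominated by S5 (weight 1.2≤1.7, RAM 23≥15, battery life 14≥6, price 1476≤2926).
S8: not dominated (best battery life).
S9: not dominated.
S10: dominated by S9 (weight 1.1≤2.3, RAM 50≥32, battery life 16≥7, price 1675≤2630).
S11: dominated by S9 (weight 1.1≤1.1, RAM 50≥15, battery life 16≥16, price 1675≤1883).

S2, S5, S6, S8, S9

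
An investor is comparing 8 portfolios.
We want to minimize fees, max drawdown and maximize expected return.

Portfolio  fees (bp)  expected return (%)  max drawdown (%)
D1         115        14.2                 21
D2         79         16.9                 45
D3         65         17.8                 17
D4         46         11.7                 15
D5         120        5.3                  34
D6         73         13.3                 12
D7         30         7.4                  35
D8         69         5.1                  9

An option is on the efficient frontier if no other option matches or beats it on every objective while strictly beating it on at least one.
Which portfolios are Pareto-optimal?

D3, D4, D6, D7, D8

D1: dominated by D3 (fees 65≤115, expected return 17.8≥14.2, max drawdown 17≤21).
D2: dominated by D3 (fees 65≤79, expected return 17.8≥16.9, max drawdown 17≤45).
D3: not dominated (best expected return).
D4: not dominated.
D5: dominated by D1 (fees 115≤120, expected return 14.2≥5.3, max drawdown 21≤34).
D6: not dominated.
D7: not dominated (best fees).
D8: not dominated (best max drawdown).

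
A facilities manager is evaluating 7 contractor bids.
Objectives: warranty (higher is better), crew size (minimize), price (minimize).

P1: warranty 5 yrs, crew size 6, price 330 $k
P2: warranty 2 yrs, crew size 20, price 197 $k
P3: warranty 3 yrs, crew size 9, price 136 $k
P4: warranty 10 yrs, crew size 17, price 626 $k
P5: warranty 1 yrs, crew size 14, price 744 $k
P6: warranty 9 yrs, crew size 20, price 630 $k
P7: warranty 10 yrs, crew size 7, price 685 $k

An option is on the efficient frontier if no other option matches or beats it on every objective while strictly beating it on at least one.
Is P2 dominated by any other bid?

Yes

P3 vs P2: warranty 3≥2, crew size 9≤20, price 136≤197 — P3 is at least as good on every objective and strictly better on at least one, so P3 dominates P2.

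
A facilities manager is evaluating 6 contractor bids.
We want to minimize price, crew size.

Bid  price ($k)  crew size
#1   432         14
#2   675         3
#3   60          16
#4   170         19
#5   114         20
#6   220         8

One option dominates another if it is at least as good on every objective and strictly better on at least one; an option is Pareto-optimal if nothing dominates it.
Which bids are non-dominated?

#2, #3, #6

#1: dominated by #6 (price 220≤432, crew size 8≤14).
#2: not dominated (best crew size).
#3: not dominated (best price).
#4: dominated by #3 (price 60≤170, crew size 16≤19).
#5: dominated by #3 (price 60≤114, crew size 16≤20).
#6: not dominated.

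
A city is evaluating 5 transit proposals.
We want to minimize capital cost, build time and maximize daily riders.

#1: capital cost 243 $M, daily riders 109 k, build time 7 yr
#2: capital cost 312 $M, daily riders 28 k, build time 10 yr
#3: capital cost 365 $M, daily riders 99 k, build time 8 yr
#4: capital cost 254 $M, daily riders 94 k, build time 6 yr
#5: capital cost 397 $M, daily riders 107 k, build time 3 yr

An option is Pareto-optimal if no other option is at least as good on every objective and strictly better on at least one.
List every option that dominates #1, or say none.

none

#2: worse on capital cost (312 vs 243).
#3: worse on capital cost (365 vs 243).
#4: worse on capital cost (254 vs 243).
#5: worse on capital cost (397 vs 243).
No option dominates #1.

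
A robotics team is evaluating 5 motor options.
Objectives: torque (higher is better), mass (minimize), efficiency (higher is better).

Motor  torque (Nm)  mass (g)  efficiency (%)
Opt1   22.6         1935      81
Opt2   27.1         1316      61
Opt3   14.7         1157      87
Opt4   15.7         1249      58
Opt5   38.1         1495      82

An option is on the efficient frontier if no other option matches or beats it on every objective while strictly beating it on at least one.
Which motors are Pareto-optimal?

Opt2, Opt3, Opt4, Opt5

Opt1: dominated by Opt5 (torque 38.1≥22.6, mass 1495≤1935, efficiency 82≥81).
Opt2: not dominated.
Opt3: not dominated (best mass).
Opt4: not dominated.
Opt5: not dominated (best torque).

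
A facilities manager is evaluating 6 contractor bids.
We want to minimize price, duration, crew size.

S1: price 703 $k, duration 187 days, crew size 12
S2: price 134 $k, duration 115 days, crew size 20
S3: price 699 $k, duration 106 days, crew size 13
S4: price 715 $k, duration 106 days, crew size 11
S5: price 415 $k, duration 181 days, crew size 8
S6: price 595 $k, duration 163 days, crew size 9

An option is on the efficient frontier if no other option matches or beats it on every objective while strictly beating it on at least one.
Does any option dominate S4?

No

S1: worse on duration (187 vs 106).
S2: worse on duration (115 vs 106).
S3: worse on crew size (13 vs 11).
S5: worse on duration (181 vs 106).
S6: worse on duration (163 vs 106).
No option is at least as good as S4 on every objective and strictly better on one.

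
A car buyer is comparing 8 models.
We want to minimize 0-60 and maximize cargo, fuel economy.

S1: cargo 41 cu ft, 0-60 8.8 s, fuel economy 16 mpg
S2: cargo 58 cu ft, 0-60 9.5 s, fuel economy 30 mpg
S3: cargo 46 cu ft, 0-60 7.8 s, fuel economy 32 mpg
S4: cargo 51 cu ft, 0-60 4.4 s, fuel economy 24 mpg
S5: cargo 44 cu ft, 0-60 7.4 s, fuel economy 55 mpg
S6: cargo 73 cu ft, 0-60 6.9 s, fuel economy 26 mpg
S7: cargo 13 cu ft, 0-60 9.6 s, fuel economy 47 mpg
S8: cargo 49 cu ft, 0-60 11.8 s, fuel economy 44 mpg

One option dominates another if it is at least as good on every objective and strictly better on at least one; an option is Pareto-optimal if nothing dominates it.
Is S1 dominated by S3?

Yes

S3 vs S1: cargo 46≥41, 0-60 7.8≤8.8, fuel economy 32≥16 — S3 is at least as good on every objective with at least one strict improvement.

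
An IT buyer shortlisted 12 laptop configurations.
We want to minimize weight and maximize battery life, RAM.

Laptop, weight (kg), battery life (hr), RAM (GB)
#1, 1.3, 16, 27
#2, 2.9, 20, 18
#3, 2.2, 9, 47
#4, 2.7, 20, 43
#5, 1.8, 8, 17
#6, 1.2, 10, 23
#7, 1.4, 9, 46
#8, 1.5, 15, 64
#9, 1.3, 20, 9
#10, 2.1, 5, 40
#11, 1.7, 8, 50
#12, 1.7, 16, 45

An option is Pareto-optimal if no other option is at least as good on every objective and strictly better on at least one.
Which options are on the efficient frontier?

#1, #4, #6, #7, #8, #9, #12

#1: not dominated.
#2: dominated by #4 (weight 2.7≤2.9, battery life 20≥20, RAM 43≥18).
#3: dominated by #8 (weight 1.5≤2.2, battery life 15≥9, RAM 64≥47).
#4: not dominated.
#5: dominated by #1 (weight 1.3≤1.8, battery life 16≥8, RAM 27≥17).
#6: not dominated (best weight).
#7: not dominated.
#8: not dominated (best RAM).
#9: not dominated.
#10: dominated by #7 (weight 1.4≤2.1, battery life 9≥5, RAM 46≥40).
#11: dominated by #8 (weight 1.5≤1.7, battery life 15≥8, RAM 64≥50).
#12: not dominated.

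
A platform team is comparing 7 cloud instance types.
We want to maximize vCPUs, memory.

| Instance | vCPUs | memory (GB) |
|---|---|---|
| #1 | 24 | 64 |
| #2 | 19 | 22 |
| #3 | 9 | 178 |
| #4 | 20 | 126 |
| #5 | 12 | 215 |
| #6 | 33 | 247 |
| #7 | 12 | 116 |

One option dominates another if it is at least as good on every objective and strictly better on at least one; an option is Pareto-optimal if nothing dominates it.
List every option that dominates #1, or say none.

#6: vCPUs 33≥24, memory 247≥64 — dominates #1.
Others (#2, #3, #4, #5, #7) are each worse than #1 on at least one objective.

#6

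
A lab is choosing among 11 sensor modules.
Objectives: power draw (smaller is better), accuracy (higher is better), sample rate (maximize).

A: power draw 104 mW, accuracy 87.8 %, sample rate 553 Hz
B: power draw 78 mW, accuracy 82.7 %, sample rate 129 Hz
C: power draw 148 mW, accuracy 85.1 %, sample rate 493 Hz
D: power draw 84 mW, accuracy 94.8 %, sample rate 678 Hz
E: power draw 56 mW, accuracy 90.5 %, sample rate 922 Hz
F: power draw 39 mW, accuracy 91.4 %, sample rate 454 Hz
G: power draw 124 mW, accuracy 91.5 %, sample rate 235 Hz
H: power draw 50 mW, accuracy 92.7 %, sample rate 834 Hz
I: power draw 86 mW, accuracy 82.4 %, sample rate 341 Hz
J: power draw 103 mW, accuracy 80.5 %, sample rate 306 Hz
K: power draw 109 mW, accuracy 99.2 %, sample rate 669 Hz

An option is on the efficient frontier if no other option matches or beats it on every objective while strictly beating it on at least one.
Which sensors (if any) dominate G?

D, H, K

D: power draw 84≤124, accuracy 94.8≥91.5, sample rate 678≥235 — dominates G.
H: power draw 50≤124, accuracy 92.7≥91.5, sample rate 834≥235 — dominates G.
K: power draw 109≤124, accuracy 99.2≥91.5, sample rate 669≥235 — dominates G.
Others (A, B, C, E, F, I, J) are each worse than G on at least one objective.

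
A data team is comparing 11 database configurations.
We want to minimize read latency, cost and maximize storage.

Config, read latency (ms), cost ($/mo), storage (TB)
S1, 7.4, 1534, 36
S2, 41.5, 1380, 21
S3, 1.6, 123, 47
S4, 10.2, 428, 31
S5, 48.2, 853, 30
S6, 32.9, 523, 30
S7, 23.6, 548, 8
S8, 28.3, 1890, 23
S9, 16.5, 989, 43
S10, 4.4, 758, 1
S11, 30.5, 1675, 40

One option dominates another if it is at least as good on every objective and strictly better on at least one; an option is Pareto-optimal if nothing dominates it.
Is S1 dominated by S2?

S2 vs S1: S2 is worse on read latency (41.5 vs 7.4), so it does not dominate S1.

No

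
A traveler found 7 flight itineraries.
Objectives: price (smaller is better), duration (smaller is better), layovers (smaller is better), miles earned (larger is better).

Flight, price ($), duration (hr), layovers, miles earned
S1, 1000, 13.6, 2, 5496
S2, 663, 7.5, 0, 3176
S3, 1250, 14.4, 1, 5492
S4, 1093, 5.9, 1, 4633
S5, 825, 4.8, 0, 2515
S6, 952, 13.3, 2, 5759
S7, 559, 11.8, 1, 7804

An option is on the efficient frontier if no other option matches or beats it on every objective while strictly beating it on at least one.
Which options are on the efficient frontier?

S2, S4, S5, S7

S1: dominated by S6 (price 952≤1000, duration 13.3≤13.6, layovers 2≤2, miles earned 5759≥5496).
S2: not dominated.
S3: dominated by S7 (price 559≤1250, duration 11.8≤14.4, layovers 1≤1, miles earned 7804≥5492).
S4: not dominated.
S5: not dominated (best duration).
S6: dominated by S7 (price 559≤952, duration 11.8≤13.3, layovers 1≤2, miles earned 7804≥5759).
S7: not dominated (best price).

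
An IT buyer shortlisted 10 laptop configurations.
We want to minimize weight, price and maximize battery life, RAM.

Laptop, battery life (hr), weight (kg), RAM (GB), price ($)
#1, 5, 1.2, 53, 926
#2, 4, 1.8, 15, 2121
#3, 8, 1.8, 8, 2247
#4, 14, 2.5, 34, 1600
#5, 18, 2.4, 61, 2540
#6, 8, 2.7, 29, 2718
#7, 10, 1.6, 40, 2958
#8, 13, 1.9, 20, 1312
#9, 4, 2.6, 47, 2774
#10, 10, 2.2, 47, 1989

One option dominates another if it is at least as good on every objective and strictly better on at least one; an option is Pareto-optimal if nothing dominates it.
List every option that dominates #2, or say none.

#1

#1: battery life 5≥4, weight 1.2≤1.8, RAM 53≥15, price 926≤2121 — dominates #2.
Others (#3, #4, #5, #6, #7, #8, #9, #10) are each worse than #2 on at least one objective.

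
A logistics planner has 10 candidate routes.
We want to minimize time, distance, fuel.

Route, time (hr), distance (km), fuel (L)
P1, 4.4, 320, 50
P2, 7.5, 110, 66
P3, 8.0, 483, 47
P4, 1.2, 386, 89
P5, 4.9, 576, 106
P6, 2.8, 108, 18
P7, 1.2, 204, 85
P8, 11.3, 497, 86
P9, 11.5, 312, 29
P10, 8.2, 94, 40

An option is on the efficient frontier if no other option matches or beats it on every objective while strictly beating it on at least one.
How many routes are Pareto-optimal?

3

P1: dominated by P6 (time 2.8≤4.4, distance 108≤320, fuel 18≤50).
P2: dominated by P6 (time 2.8≤7.5, distance 108≤110, fuel 18≤66).
P3: dominated by P6 (time 2.8≤8.0, distance 108≤483, fuel 18≤47).
P4: dominated by P7 (time 1.2≤1.2, distance 204≤386, fuel 85≤89).
P5: dominated by P1 (time 4.4≤4.9, distance 320≤576, fuel 50≤106).
P6: not dominated (best fuel).
P7: not dominated.
P8: dominated by P1 (time 4.4≤11.3, distance 320≤497, fuel 50≤86).
P9: dominated by P6 (time 2.8≤11.5, distance 108≤312, fuel 18≤29).
P10: not dominated (best distance).
Pareto-optimal: P6, P7, P10 → 3.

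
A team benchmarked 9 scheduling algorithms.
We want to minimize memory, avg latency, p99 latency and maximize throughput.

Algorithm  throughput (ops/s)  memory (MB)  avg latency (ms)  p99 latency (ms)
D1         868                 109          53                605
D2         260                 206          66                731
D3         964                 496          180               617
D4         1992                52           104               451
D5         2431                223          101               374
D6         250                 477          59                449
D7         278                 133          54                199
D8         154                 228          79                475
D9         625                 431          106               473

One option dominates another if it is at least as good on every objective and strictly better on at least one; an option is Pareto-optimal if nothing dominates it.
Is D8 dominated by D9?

D9 vs D8: D9 is worse on memory (431 vs 228), so it does not dominate D8.

No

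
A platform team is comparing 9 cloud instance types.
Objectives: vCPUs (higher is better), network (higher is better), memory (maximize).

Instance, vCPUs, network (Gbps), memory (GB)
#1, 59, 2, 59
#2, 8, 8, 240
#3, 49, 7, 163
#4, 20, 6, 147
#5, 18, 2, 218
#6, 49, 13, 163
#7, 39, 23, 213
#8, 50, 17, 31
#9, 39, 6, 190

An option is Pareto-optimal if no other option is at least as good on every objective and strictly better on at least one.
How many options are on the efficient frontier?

#1: not dominated (best vCPUs).
#2: not dominated (best memory).
#3: dominated by #6 (vCPUs 49≥49, network 13≥7, memory 163≥163).
#4: dominated by #3 (vCPUs 49≥20, network 7≥6, memory 163≥147).
#5: not dominated.
#6: not dominated.
#7: not dominated (best network).
#8: not dominated.
#9: dominated by #7 (vCPUs 39≥39, network 23≥6, memory 213≥190).
Pareto-optimal: #1, #2, #5, #6, #7, #8 → 6.

6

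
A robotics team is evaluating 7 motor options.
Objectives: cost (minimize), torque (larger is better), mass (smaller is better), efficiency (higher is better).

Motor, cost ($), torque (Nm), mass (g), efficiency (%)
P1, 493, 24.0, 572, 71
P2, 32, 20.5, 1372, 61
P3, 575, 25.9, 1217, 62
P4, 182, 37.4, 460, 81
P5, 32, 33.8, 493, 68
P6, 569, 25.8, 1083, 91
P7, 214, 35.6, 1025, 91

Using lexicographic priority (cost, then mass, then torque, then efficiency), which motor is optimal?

P5

First minimize cost: best is 32, kept {P2, P5}.
Then minimize mass: best is 493, kept {P5}.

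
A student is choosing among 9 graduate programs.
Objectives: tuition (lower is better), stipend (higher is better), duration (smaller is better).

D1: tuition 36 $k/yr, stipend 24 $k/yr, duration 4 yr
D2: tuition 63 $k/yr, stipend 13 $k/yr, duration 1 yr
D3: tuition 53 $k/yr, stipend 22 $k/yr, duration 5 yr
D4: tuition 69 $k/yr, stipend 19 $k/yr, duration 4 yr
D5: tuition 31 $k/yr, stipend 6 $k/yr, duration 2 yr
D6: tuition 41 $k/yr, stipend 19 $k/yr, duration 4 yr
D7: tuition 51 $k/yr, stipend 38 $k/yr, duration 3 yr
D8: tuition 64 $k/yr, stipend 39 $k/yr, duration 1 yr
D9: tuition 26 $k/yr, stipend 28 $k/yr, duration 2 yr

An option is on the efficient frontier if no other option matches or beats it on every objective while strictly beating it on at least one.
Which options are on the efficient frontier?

D1: dominated by D9 (tuition 26≤36, stipend 28≥24, duration 2≤4).
D2: not dominated.
D3: dominated by D1 (tuition 36≤53, stipend 24≥22, duration 4≤5).
D4: dominated by D1 (tuition 36≤69, stipend 24≥19, duration 4≤4).
D5: dominated by D9 (tuition 26≤31, stipend 28≥6, duration 2≤2).
D6: dominated by D1 (tuition 36≤41, stipend 24≥19, duration 4≤4).
D7: not dominated.
D8: not dominated (best stipend).
D9: not dominated (best tuition).

D2, D7, D8, D9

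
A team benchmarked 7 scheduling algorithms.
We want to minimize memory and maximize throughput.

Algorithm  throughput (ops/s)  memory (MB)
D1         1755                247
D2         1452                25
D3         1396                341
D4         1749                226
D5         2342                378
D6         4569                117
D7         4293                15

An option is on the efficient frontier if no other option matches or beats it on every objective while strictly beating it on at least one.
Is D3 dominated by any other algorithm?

Yes

D1 vs D3: throughput 1755≥1396, memory 247≤341 — D1 is at least as good on every objective and strictly better on at least one, so D1 dominates D3.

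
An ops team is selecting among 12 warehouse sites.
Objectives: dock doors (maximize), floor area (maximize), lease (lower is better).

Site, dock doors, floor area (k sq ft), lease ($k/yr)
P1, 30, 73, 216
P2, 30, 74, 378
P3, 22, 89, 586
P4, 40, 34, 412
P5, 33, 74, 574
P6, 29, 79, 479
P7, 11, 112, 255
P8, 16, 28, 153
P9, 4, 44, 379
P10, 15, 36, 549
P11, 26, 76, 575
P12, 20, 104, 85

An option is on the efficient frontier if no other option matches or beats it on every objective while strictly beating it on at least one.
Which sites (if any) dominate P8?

P12: dock doors 20≥16, floor area 104≥28, lease 85≤153 — dominates P8.
Others (P1, P2, P3, P4, P5, P6, P7, P9, P10, P11) are each worse than P8 on at least one objective.

P12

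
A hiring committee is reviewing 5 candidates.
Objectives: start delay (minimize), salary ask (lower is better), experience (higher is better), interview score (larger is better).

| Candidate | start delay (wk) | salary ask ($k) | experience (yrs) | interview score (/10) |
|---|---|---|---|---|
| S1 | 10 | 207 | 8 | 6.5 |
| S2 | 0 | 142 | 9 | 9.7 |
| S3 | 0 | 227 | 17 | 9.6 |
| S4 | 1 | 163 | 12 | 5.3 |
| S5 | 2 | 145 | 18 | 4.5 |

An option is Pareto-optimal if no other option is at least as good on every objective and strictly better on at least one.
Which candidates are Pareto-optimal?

S2, S3, S4, S5

S1: dominated by S2 (start delay 0≤10, salary ask 142≤207, experience 9≥8, interview score 9.7≥6.5).
S2: not dominated (best salary ask).
S3: not dominated.
S4: not dominated.
S5: not dominated (best experience).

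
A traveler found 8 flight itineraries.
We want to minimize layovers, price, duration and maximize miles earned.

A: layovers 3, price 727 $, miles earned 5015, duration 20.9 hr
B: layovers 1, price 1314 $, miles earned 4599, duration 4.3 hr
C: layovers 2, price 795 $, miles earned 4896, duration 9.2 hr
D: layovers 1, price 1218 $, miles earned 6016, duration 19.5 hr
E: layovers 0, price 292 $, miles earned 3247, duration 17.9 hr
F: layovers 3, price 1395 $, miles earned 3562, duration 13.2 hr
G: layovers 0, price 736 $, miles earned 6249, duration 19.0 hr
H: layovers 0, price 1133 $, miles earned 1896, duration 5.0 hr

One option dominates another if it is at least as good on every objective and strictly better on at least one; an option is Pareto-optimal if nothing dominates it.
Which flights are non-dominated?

A: not dominated.
B: not dominated (best duration).
C: not dominated.
D: dominated by G (layovers 0≤1, price 736≤1218, miles earned 6249≥6016, duration 19.0≤19.5).
E: not dominated (best price).
F: dominated by B (layovers 1≤3, price 1314≤1395, miles earned 4599≥3562, duration 4.3≤13.2).
G: not dominated (best miles earned).
H: not dominated.

A, B, C, E, G, H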